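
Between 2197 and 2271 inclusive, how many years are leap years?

Multiples of 4 in [2197,2271]: 18.
Of those, multiples of 100: 1 (not leap unless ÷400).
Multiples of 400: 0.
Leap years = 18 − 1 + 0 = 17.

17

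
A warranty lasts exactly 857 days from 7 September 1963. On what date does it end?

January 11, 1966

+366 (one year; includes Feb 29, 1964) → Sep 7, 1964 (491 left).
+365 (one year) → Sep 7, 1965 (126 left).
Sep has 30 days: +24 → Oct 1, 1965 (102 left).
Oct has 31 days: +31 → Nov 1, 1965 (71 left).
Nov has 30 days: +30 → Dec 1, 1965 (41 left).
Dec has 31 days: +31 → Jan 1, 1966 (10 left).
+10 → Jan 11, 1966.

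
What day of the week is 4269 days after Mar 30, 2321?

Mar 30, 2321 is a Wednesday.
4269 mod 7 = 6, so 4269 days after a Wednesday is Wednesday + 6 = Tuesday.

Tuesday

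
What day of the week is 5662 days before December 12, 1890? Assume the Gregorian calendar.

Saturday

Dec 12, 1890 is a Friday.
5662 mod 7 = 6, so 5662 days before a Friday is Friday − 6 = Saturday.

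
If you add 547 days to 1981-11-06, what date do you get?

+365 (one year) → Nov 6, 1982 (182 left).
Nov has 30 days: +25 → Dec 1, 1982 (157 left).
Dec has 31 days: +31 → Jan 1, 1983 (126 left).
Jan has 31 days: +31 → Feb 1, 1983 (95 left).
Feb has 28 days: +28 → Mar 1, 1983 (67 left).
Mar has 31 days: +31 → Apr 1, 1983 (36 left).
Apr has 30 days: +30 → May 1, 1983 (6 left).
+6 → May 7, 1983.

May 7, 1983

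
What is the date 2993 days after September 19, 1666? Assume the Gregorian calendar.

November 29, 1674

+365 (one year) → Sep 19, 1667 (2628 left).
+366 (one year; includes Feb 29, 1668) → Sep 19, 1668 (2262 left).
+365 (one year) → Sep 19, 1669 (1897 left).
+365 (one year) → Sep 19, 1670 (1532 left).
+365 (one year) → Sep 19, 1671 (1167 left).
+366 (one year; includes Feb 29, 1672) → Sep 19, 1672 (801 left).
+365 (one year) → Sep 19, 1673 (436 left).
+365 (one year) → Sep 19, 1674 (71 left).
Sep has 30 days: +12 → Oct 1, 1674 (59 left).
Oct has 31 days: +31 → Nov 1, 1674 (28 left).
+28 → Nov 29, 1674.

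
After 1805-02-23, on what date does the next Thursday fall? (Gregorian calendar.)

February 28, 1805

Feb 23, 1805 is a Saturday.
From Saturday to the next Thursday is 5 days.
Feb 23, 1805 + 5 = Feb 28, 1805.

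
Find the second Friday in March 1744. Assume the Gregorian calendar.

March 1, 1744 is a Sunday.
The first Friday is therefore March 6 (5 days later).
The second Friday is 6 + 1×7 = March 13.

March 13, 1744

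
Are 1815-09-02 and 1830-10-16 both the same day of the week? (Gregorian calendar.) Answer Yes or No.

Yes

From Sep 2, 1815 to Oct 16, 1830 is 5523 days.
5523 mod 7 = 0, so they are the same weekday.
(Sep 2, 1815 is a Saturday; Oct 16, 1830 is a Saturday.)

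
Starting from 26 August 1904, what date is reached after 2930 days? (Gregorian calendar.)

+365 (one year) → Aug 26, 1905 (2565 left).
+365 (one year) → Aug 26, 1906 (2200 left).
+365 (one year) → Aug 26, 1907 (1835 left).
+366 (one year; includes Feb 29, 1908) → Aug 26, 1908 (1469 left).
+365 (one year) → Aug 26, 1909 (1104 left).
+365 (one year) → Aug 26, 1910 (739 left).
+365 (one year) → Aug 26, 1911 (374 left).
Aug has 31 days: +6 → Sep 1, 1911 (368 left).
Sep has 30 days: +30 → Oct 1, 1911 (338 left).
Oct has 31 days: +31 → Nov 1, 1911 (307 left).
Nov has 30 days: +30 → Dec 1, 1911 (277 left).
Dec has 31 days: +31 → Jan 1, 1912 (246 left).
Jan has 31 days: +31 → Feb 1, 1912 (215 left).
Feb has 29 days: +29 → Mar 1, 1912 (186 left).
Mar has 31 days: +31 → Apr 1, 1912 (155 left).
Apr has 30 days: +30 → May 1, 1912 (125 left).
May has 31 days: +31 → Jun 1, 1912 (94 left).
Jun has 30 days: +30 → Jul 1, 1912 (64 left).
Jul has 31 days: +31 → Aug 1, 1912 (33 left).
Aug has 31 days: +31 → Sep 1, 1912 (2 left).
+2 → Sep 3, 1912.

September 3, 1912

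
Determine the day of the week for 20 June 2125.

January 1, 2125 is a Monday.
Jan 1, 2125 → Feb 1, 2125: 31 days (January has 31).
Feb 1, 2125 → Mar 1, 2125: 28 days (February has 28).
Mar 1, 2125 → Apr 1, 2125: 31 days (March has 31).
Apr 1, 2125 → May 1, 2125: 30 days (April has 30).
May 1, 2125 → Jun 1, 2125: 31 days (May has 31).
Jun 1, 2125 → Jun 20, 2125: 19 days.
Total: 170 days.
170 mod 7 = 2, so Monday + 2 = Wednesday.

Wednesday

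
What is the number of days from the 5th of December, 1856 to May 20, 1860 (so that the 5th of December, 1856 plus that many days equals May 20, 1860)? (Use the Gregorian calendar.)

Dec 5, 1856 → Dec 5, 1857: 365 days.
Dec 5, 1857 → Dec 5, 1858: 365 days.
Dec 5, 1858 → Dec 5, 1859: 365 days.
Dec 5, 1859 → Jan 5, 1860: 31 days (December has 31).
Jan 5, 1860 → Feb 5, 1860: 31 days (January has 31).
Feb 5, 1860 → Mar 5, 1860: 29 days (February has 29).
Mar 5, 1860 → Apr 5, 1860: 31 days (March has 31).
Apr 5, 1860 → May 5, 1860: 30 days (April has 30).
May 5, 1860 → May 20, 1860: 15 days.
Total: 1262 days.

1262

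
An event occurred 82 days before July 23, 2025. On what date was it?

−23 → Jun 30, 2025 (end of Jun, 30 days; 59 left).
−30 → May 31, 2025 (end of May, 31 days; 29 left).
−29 → May 2, 2025.

May 2, 2025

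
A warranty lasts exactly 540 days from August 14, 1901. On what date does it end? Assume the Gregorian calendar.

+365 (one year) → Aug 14, 1902 (175 left).
Aug has 31 days: +18 → Sep 1, 1902 (157 left).
Sep has 30 days: +30 → Oct 1, 1902 (127 left).
Oct has 31 days: +31 → Nov 1, 1902 (96 left).
Nov has 30 days: +30 → Dec 1, 1902 (66 left).
Dec has 31 days: +31 → Jan 1, 1903 (35 left).
Jan has 31 days: +31 → Feb 1, 1903 (4 left).
+4 → Feb 5, 1903.

February 5, 1903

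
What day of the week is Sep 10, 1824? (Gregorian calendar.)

Friday

Doomsday rule: the anchor day for the 1800s is Friday. For year 24: 24÷12 = 2 r 0, and 0÷4 = 0, so 2+0+0 = 2.
Friday + 2 ≡ Sunday — that's 1824's doomsday.
In September the doomsday date is Sep 5.
Sep 10 is 5 days after Sep 5; 5 mod 7 = 5, so Sunday + 5 = Friday.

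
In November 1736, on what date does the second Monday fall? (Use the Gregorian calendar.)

November 1, 1736 is a Thursday.
The first Monday is therefore November 5 (4 days later).
The second Monday is 5 + 1×7 = November 12.

November 12, 1736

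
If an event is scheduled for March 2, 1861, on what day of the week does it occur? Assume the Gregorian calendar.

Doomsday rule: the anchor day for the 1800s is Friday. For year 61: 61÷12 = 5 r 1, and 1÷4 = 0, so 5+1+0 = 6.
Friday + 6 ≡ Thursday — that's 1861's doomsday.
In March the doomsday date is Mar 14.
Mar 2 is 12 days before Mar 14; 12 mod 7 = 5, so Thursday − 5 = Saturday.

Saturday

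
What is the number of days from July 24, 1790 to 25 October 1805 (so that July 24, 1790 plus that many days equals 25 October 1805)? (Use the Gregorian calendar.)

Jul 24, 1790 → Jul 24, 1791: 365 days.
Jul 24, 1791 → Jul 24, 1792: 366 days (Feb 29, 1792 is in that span).
Jul 24, 1792 → Jul 24, 1793: 365 days.
Jul 24, 1793 → Jul 24, 1794: 365 days.
Jul 24, 1794 → Jul 24, 1795: 365 days.
Jul 24, 1795 → Jul 24, 1796: 366 days (Feb 29, 1796 is in that span).
Jul 24, 1796 → Jul 24, 1797: 365 days.
Jul 24, 1797 → Jul 24, 1798: 365 days.
Jul 24, 1798 → Jul 24, 1799: 365 days.
Jul 24, 1799 → Jul 24, 1800: 365 days.
Jul 24, 1800 → Jul 24, 1801: 365 days.
Jul 24, 1801 → Jul 24, 1802: 365 days.
Jul 24, 1802 → Jul 24, 1803: 365 days.
Jul 24, 1803 → Jul 24, 1804: 366 days (Feb 29, 1804 is in that span).
Jul 24, 1804 → Jul 24, 1805: 365 days.
Jul 24, 1805 → Aug 24, 1805: 31 days (July has 31).
Aug 24, 1805 → Sep 24, 1805: 31 days (August has 31).
Sep 24, 1805 → Oct 24, 1805: 30 days (September has 30).
Oct 24, 1805 → Oct 25, 1805: 1 days.
Total: 5571 days.

5571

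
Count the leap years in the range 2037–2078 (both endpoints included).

10

Multiples of 4 in [2037,2078]: 10.
Of those, multiples of 100: 0 (not leap unless ÷400).
Multiples of 400: 0.
Leap years = 10 − 0 + 0 = 10.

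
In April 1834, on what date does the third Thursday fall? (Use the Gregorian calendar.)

April 1, 1834 is a Tuesday.
The first Thursday is therefore April 3 (2 days later).
The third Thursday is 3 + 2×7 = April 17.

April 17, 1834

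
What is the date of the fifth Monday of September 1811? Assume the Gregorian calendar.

September 30, 1811

September 1, 1811 is a Sunday.
The first Monday is therefore September 2 (1 days later).
The fifth Monday is 2 + 4×7 = September 30.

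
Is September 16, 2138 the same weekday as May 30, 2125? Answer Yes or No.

No

From May 30, 2125 to Sep 16, 2138 is 4857 days.
4857 mod 7 = 6, so they are different weekdays.
(May 30, 2125 is a Wednesday; Sep 16, 2138 is a Tuesday.)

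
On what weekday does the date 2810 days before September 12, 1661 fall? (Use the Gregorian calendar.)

Friday

Sep 12, 1661 is a Monday.
2810 mod 7 = 3, so 2810 days before a Monday is Monday − 3 = Friday.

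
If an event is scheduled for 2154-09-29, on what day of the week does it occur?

Sunday

January 1, 2154 is a Tuesday.
Jan 1, 2154 → Feb 1, 2154: 31 days (January has 31).
Feb 1, 2154 → Mar 1, 2154: 28 days (February has 28).
Mar 1, 2154 → Apr 1, 2154: 31 days (March has 31).
Apr 1, 2154 → May 1, 2154: 30 days (April has 30).
May 1, 2154 → Jun 1, 2154: 31 days (May has 31).
Jun 1, 2154 → Jul 1, 2154: 30 days (June has 30).
Jul 1, 2154 → Aug 1, 2154: 31 days (July has 31).
Aug 1, 2154 → Sep 1, 2154: 31 days (August has 31).
Sep 1, 2154 → Sep 29, 2154: 28 days.
Total: 271 days.
271 mod 7 = 5, so Tuesday + 5 = Sunday.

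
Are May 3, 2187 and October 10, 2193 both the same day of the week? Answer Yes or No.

Yes

From May 3, 2187 to Oct 10, 2193 is 2352 days.
2352 mod 7 = 0, so they are the same weekday.
(May 3, 2187 is a Thursday; Oct 10, 2193 is a Thursday.)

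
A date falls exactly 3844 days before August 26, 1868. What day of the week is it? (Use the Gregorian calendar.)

First find the weekday of Aug 26, 1868. Doomsday rule: the anchor day for the 1800s is Friday. For year 68: 68÷12 = 5 r 8, and 8÷4 = 2, so 5+8+2 = 15.
Friday + 15 ≡ Saturday — that's 1868's doomsday.
In August the doomsday date is Aug 8.
Aug 26 is 18 days after Aug 8; 18 mod 7 = 4, so Saturday + 4 = Wednesday.
3844 mod 7 = 1, so 3844 days before a Wednesday is Wednesday − 1 = Tuesday.

Tuesday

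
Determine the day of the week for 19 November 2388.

Saturday

Doomsday rule: the anchor day for the 2300s is Wednesday. For year 88: 88÷12 = 7 r 4, and 4÷4 = 1, so 7+4+1 = 12.
Wednesday + 12 ≡ Monday — that's 2388's doomsday.
In November the doomsday date is Nov 7.
Nov 19 is 12 days after Nov 7; 12 mod 7 = 5, so Monday + 5 = Saturday.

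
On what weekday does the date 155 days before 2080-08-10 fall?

Friday

First find the weekday of Aug 10, 2080. Doomsday rule: the anchor day for the 2000s is Tuesday. For year 80: 80÷12 = 6 r 8, and 8÷4 = 2, so 6+8+2 = 16.
Tuesday + 16 ≡ Thursday — that's 2080's doomsday.
In August the doomsday date is Aug 8.
Aug 10 is 2 days after Aug 8; 2 mod 7 = 2, so Thursday + 2 = Saturday.
155 mod 7 = 1, so 155 days before a Saturday is Saturday − 1 = Friday.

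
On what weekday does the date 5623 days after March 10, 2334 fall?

First find the weekday of Mar 10, 2334. Doomsday rule: the anchor day for the 2300s is Wednesday. For year 34: 34÷12 = 2 r 10, and 10÷4 = 2, so 2+10+2 = 14.
Wednesday + 14 ≡ Wednesday — that's 2334's doomsday.
In March the doomsday date is Mar 14.
Mar 10 is 4 days before Mar 14; 4 mod 7 = 4, so Wednesday − 4 = Saturday.
5623 mod 7 = 2, so 5623 days after a Saturday is Saturday + 2 = Monday.

Monday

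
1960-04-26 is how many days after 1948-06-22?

Jun 22, 1948 → Jun 22, 1949: 365 days.
Jun 22, 1949 → Jun 22, 1950: 365 days.
Jun 22, 1950 → Jun 22, 1951: 365 days.
Jun 22, 1951 → Jun 22, 1952: 366 days (Feb 29, 1952 is in that span).
Jun 22, 1952 → Jun 22, 1953: 365 days.
Jun 22, 1953 → Jun 22, 1954: 365 days.
Jun 22, 1954 → Jun 22, 1955: 365 days.
Jun 22, 1955 → Jun 22, 1956: 366 days (Feb 29, 1956 is in that span).
Jun 22, 1956 → Jun 22, 1957: 365 days.
Jun 22, 1957 → Jun 22, 1958: 365 days.
Jun 22, 1958 → Jun 22, 1959: 365 days.
Jun 22, 1959 → Jul 22, 1959: 30 days (June has 30).
Jul 22, 1959 → Aug 22, 1959: 31 days (July has 31).
Aug 22, 1959 → Sep 22, 1959: 31 days (August has 31).
Sep 22, 1959 → Oct 22, 1959: 30 days (September has 30).
Oct 22, 1959 → Nov 22, 1959: 31 days (October has 31).
Nov 22, 1959 → Dec 22, 1959: 30 days (November has 30).
Dec 22, 1959 → Jan 22, 1960: 31 days (December has 31).
Jan 22, 1960 → Feb 22, 1960: 31 days (January has 31).
Feb 22, 1960 → Mar 22, 1960: 29 days (February has 29).
Mar 22, 1960 → Apr 22, 1960: 31 days (March has 31).
Apr 22, 1960 → Apr 26, 1960: 4 days.
Total: 4326 days.

4326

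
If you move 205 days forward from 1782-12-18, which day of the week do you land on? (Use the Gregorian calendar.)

First find the weekday of Dec 18, 1782. Doomsday rule: the anchor day for the 1700s is Sunday. For year 82: 82÷12 = 6 r 10, and 10÷4 = 2, so 6+10+2 = 18.
Sunday + 18 ≡ Thursday — that's 1782's doomsday.
In December the doomsday date is Dec 12.
Dec 18 is 6 days after Dec 12; 6 mod 7 = 6, so Thursday + 6 = Wednesday.
205 mod 7 = 2, so 205 days after a Wednesday is Wednesday + 2 = Friday.

Friday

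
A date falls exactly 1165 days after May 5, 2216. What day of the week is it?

Wednesday

May 5, 2216 is a Sunday.
1165 mod 7 = 3, so 1165 days after a Sunday is Sunday + 3 = Wednesday.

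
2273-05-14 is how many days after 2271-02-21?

813

Feb 21, 2271 → Feb 21, 2272: 365 days.
Feb 21, 2272 → Feb 21, 2273: 366 days (Feb 29, 2272 is in that span).
Feb 21, 2273 → Mar 21, 2273: 28 days (February has 28).
Mar 21, 2273 → Apr 21, 2273: 31 days (March has 31).
Apr 21, 2273 → May 14, 2273: 23 days.
Total: 813 days.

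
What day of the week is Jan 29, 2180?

Doomsday rule: the anchor day for the 2100s is Sunday. For year 80: 80÷12 = 6 r 8, and 8÷4 = 2, so 6+8+2 = 16.
Sunday + 16 ≡ Tuesday — that's 2180's doomsday.
In January the doomsday date is Jan 4 (2180 is a leap year (divisible by 4)).
Jan 29 is 25 days after Jan 4; 25 mod 7 = 4, so Tuesday + 4 = Saturday.

Saturday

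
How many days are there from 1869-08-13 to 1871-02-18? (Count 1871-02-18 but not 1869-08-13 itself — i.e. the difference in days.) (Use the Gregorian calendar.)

554

Aug 13, 1869 → Aug 13, 1870: 365 days.
Aug 13, 1870 → Sep 13, 1870: 31 days (August has 31).
Sep 13, 1870 → Oct 13, 1870: 30 days (September has 30).
Oct 13, 1870 → Nov 13, 1870: 31 days (October has 31).
Nov 13, 1870 → Dec 13, 1870: 30 days (November has 30).
Dec 13, 1870 → Jan 13, 1871: 31 days (December has 31).
Jan 13, 1871 → Feb 13, 1871: 31 days (January has 31).
Feb 13, 1871 → Feb 18, 1871: 5 days.
Total: 554 days.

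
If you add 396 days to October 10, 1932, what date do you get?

November 10, 1933

Oct has 31 days: +22 → Nov 1, 1932 (374 left).
Nov has 30 days: +30 → Dec 1, 1932 (344 left).
Dec has 31 days: +31 → Jan 1, 1933 (313 left).
Jan has 31 days: +31 → Feb 1, 1933 (282 left).
Feb has 28 days: +28 → Mar 1, 1933 (254 left).
Mar has 31 days: +31 → Apr 1, 1933 (223 left).
Apr has 30 days: +30 → May 1, 1933 (193 left).
May has 31 days: +31 → Jun 1, 1933 (162 left).
Jun has 30 days: +30 → Jul 1, 1933 (132 left).
Jul has 31 days: +31 → Aug 1, 1933 (101 left).
Aug has 31 days: +31 → Sep 1, 1933 (70 left).
Sep has 30 days: +30 → Oct 1, 1933 (40 left).
Oct has 31 days: +31 → Nov 1, 1933 (9 left).
+9 → Nov 10, 1933.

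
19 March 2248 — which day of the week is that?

Sunday

Doomsday rule: the anchor day for the 2200s is Friday. For year 48: 48÷12 = 4 r 0, and 0÷4 = 0, so 4+0+0 = 4.
Friday + 4 ≡ Tuesday — that's 2248's doomsday.
In March the doomsday date is Mar 14.
Mar 19 is 5 days after Mar 14; 5 mod 7 = 5, so Tuesday + 5 = Sunday.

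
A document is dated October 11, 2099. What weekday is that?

Doomsday rule: the anchor day for the 2000s is Tuesday. For year 99: 99÷12 = 8 r 3, and 3÷4 = 0, so 8+3+0 = 11.
Tuesday + 11 ≡ Saturday — that's 2099's doomsday.
In October the doomsday date is Oct 10.
Oct 11 is 1 day after Oct 10; 1 mod 7 = 1, so Saturday + 1 = Sunday.

Sunday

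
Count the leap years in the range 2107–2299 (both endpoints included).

47

Multiples of 4 in [2107,2299]: 48.
Of those, multiples of 100: 1 (not leap unless ÷400).
Multiples of 400: 0.
Leap years = 48 − 1 + 0 = 47.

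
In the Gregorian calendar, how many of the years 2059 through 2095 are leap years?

Multiples of 4 in [2059,2095]: 9.
Of those, multiples of 100: 0 (not leap unless ÷400).
Multiples of 400: 0.
Leap years = 9 − 0 + 0 = 9.

9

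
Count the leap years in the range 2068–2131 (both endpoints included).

Multiples of 4 in [2068,2131]: 16.
Of those, multiples of 100: 1 (not leap unless ÷400).
Multiples of 400: 0.
Leap years = 16 − 1 + 0 = 15.

15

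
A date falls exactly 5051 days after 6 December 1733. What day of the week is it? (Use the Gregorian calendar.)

Thursday

First find the weekday of Dec 6, 1733. Doomsday rule: the anchor day for the 1700s is Sunday. For year 33: 33÷12 = 2 r 9, and 9÷4 = 2, so 2+9+2 = 13.
Sunday + 13 ≡ Saturday — that's 1733's doomsday.
In December the doomsday date is Dec 12.
Dec 6 is 6 days before Dec 12; 6 mod 7 = 6, so Saturday − 6 = Sunday.
5051 mod 7 = 4, so 5051 days after a Sunday is Sunday + 4 = Thursday.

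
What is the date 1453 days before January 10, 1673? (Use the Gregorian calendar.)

January 18, 1669

−366 (one year; includes Feb 29, 1672) → Jan 10, 1672 (1087 left).
−365 (one year) → Jan 10, 1671 (722 left).
−365 (one year) → Jan 10, 1670 (357 left).
−10 → Dec 31, 1669 (end of Dec, 31 days; 347 left).
−31 → Nov 30, 1669 (end of Nov, 30 days; 316 left).
−30 → Oct 31, 1669 (end of Oct, 31 days; 286 left).
−31 → Sep 30, 1669 (end of Sep, 30 days; 255 left).
−30 → Aug 31, 1669 (end of Aug, 31 days; 225 left).
−31 → Jul 31, 1669 (end of Jul, 31 days; 194 left).
−31 → Jun 30, 1669 (end of Jun, 30 days; 163 left).
−30 → May 31, 1669 (end of May, 31 days; 133 left).
−31 → Apr 30, 1669 (end of Apr, 30 days; 102 left).
−30 → Mar 31, 1669 (end of Mar, 31 days; 72 left).
−31 → Feb 28, 1669 (end of Feb, 28 days; 41 left).
−28 → Jan 31, 1669 (end of Jan, 31 days; 13 left).
−13 → Jan 18, 1669.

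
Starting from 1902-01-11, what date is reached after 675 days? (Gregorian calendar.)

November 17, 1903

+365 (one year) → Jan 11, 1903 (310 left).
Jan has 31 days: +21 → Feb 1, 1903 (289 left).
Feb has 28 days: +28 → Mar 1, 1903 (261 left).
Mar has 31 days: +31 → Apr 1, 1903 (230 left).
Apr has 30 days: +30 → May 1, 1903 (200 left).
May has 31 days: +31 → Jun 1, 1903 (169 left).
Jun has 30 days: +30 → Jul 1, 1903 (139 left).
Jul has 31 days: +31 → Aug 1, 1903 (108 left).
Aug has 31 days: +31 → Sep 1, 1903 (77 left).
Sep has 30 days: +30 → Oct 1, 1903 (47 left).
Oct has 31 days: +31 → Nov 1, 1903 (16 left).
+16 → Nov 17, 1903.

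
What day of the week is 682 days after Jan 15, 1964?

Jan 15, 1964 is a Wednesday.
682 mod 7 = 3, so 682 days after a Wednesday is Wednesday + 3 = Saturday.

Saturday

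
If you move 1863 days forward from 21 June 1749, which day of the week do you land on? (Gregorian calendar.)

Sunday

Jun 21, 1749 is a Saturday.
1863 mod 7 = 1, so 1863 days after a Saturday is Saturday + 1 = Sunday.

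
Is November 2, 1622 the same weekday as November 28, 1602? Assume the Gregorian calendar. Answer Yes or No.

No

From Nov 28, 1602 to Nov 2, 1622 is 7279 days.
7279 mod 7 = 6, so they are different weekdays.
(Nov 28, 1602 is a Thursday; Nov 2, 1622 is a Wednesday.)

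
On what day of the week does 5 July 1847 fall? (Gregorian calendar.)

Monday

Doomsday rule: the anchor day for the 1800s is Friday. For year 47: 47÷12 = 3 r 11, and 11÷4 = 2, so 3+11+2 = 16.
Friday + 16 ≡ Sunday — that's 1847's doomsday.
In July the doomsday date is Jul 11.
Jul 5 is 6 days before Jul 11; 6 mod 7 = 6, so Sunday − 6 = Monday.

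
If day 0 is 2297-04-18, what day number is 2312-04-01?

5461

Apr 18, 2297 → Apr 18, 2298: 365 days.
Apr 18, 2298 → Apr 18, 2299: 365 days.
Apr 18, 2299 → Apr 18, 2300: 365 days.
Apr 18, 2300 → Apr 18, 2301: 365 days.
Apr 18, 2301 → Apr 18, 2302: 365 days.
Apr 18, 2302 → Apr 18, 2303: 365 days.
Apr 18, 2303 → Apr 18, 2304: 366 days (Feb 29, 2304 is in that span).
Apr 18, 2304 → Apr 18, 2305: 365 days.
Apr 18, 2305 → Apr 18, 2306: 365 days.
Apr 18, 2306 → Apr 18, 2307: 365 days.
Apr 18, 2307 → Apr 18, 2308: 366 days (Feb 29, 2308 is in that span).
Apr 18, 2308 → Apr 18, 2309: 365 days.
Apr 18, 2309 → Apr 18, 2310: 365 days.
Apr 18, 2310 → Apr 18, 2311: 365 days.
Apr 18, 2311 → May 18, 2311: 30 days (April has 30).
May 18, 2311 → Jun 18, 2311: 31 days (May has 31).
Jun 18, 2311 → Jul 18, 2311: 30 days (June has 30).
Jul 18, 2311 → Aug 18, 2311: 31 days (July has 31).
Aug 18, 2311 → Sep 18, 2311: 31 days (August has 31).
Sep 18, 2311 → Oct 18, 2311: 30 days (September has 30).
Oct 18, 2311 → Nov 18, 2311: 31 days (October has 31).
Nov 18, 2311 → Dec 18, 2311: 30 days (November has 30).
Dec 18, 2311 → Jan 18, 2312: 31 days (December has 31).
Jan 18, 2312 → Feb 18, 2312: 31 days (January has 31).
Feb 18, 2312 → Mar 18, 2312: 29 days (February has 29).
Mar 18, 2312 → Apr 1, 2312: 14 days.
Total: 5461 days.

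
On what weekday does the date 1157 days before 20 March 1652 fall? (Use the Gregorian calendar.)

Monday

First find the weekday of Mar 20, 1652. Doomsday rule: the anchor day for the 1600s is Tuesday. For year 52: 52÷12 = 4 r 4, and 4÷4 = 1, so 4+4+1 = 9.
Tuesday + 9 ≡ Thursday — that's 1652's doomsday.
In March the doomsday date is Mar 14.
Mar 20 is 6 days after Mar 14; 6 mod 7 = 6, so Thursday + 6 = Wednesday.
1157 mod 7 = 2, so 1157 days before a Wednesday is Wednesday − 2 = Monday.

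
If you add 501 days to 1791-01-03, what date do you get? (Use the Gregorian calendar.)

+365 (one year) → Jan 3, 1792 (136 left).
Jan has 31 days: +29 → Feb 1, 1792 (107 left).
Feb has 29 days: +29 → Mar 1, 1792 (78 left).
Mar has 31 days: +31 → Apr 1, 1792 (47 left).
Apr has 30 days: +30 → May 1, 1792 (17 left).
+17 → May 18, 1792.

May 18, 1792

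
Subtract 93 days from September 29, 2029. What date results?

June 28, 2029

−29 → Aug 31, 2029 (end of Aug, 31 days; 64 left).
−31 → Jul 31, 2029 (end of Jul, 31 days; 33 left).
−31 → Jun 30, 2029 (end of Jun, 30 days; 2 left).
−2 → Jun 28, 2029.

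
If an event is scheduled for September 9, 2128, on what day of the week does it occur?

Thursday

Doomsday rule: the anchor day for the 2100s is Sunday. For year 28: 28÷12 = 2 r 4, and 4÷4 = 1, so 2+4+1 = 7.
Sunday + 7 ≡ Sunday — that's 2128's doomsday.
In September the doomsday date is Sep 5.
Sep 9 is 4 days after Sep 5; 4 mod 7 = 4, so Sunday + 4 = Thursday.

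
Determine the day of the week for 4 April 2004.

Sunday

Doomsday rule: the anchor day for the 2000s is Tuesday. For year 04: 4÷12 = 0 r 4, and 4÷4 = 1, so 0+4+1 = 5.
Tuesday + 5 ≡ Sunday — that's 2004's doomsday.
In April the doomsday date is Apr 4.
Apr 4 is the doomsday itself: Sunday.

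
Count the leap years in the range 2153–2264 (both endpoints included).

Multiples of 4 in [2153,2264]: 28.
Of those, multiples of 100: 1 (not leap unless ÷400).
Multiples of 400: 0.
Leap years = 28 − 1 + 0 = 27.

27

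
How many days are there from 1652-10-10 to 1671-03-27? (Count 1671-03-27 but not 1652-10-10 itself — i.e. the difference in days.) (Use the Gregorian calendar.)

Oct 10, 1652 → Oct 10, 1653: 365 days.
Oct 10, 1653 → Oct 10, 1654: 365 days.
Oct 10, 1654 → Oct 10, 1655: 365 days.
Oct 10, 1655 → Oct 10, 1656: 366 days (Feb 29, 1656 is in that span).
Oct 10, 1656 → Oct 10, 1657: 365 days.
Oct 10, 1657 → Oct 10, 1658: 365 days.
Oct 10, 1658 → Oct 10, 1659: 365 days.
Oct 10, 1659 → Oct 10, 1660: 366 days (Feb 29, 1660 is in that span).
Oct 10, 1660 → Oct 10, 1661: 365 days.
Oct 10, 1661 → Oct 10, 1662: 365 days.
Oct 10, 1662 → Oct 10, 1663: 365 days.
Oct 10, 1663 → Oct 10, 1664: 366 days (Feb 29, 1664 is in that span).
Oct 10, 1664 → Oct 10, 1665: 365 days.
Oct 10, 1665 → Oct 10, 1666: 365 days.
Oct 10, 1666 → Oct 10, 1667: 365 days.
Oct 10, 1667 → Oct 10, 1668: 366 days (Feb 29, 1668 is in that span).
Oct 10, 1668 → Oct 10, 1669: 365 days.
Oct 10, 1669 → Oct 10, 1670: 365 days.
Oct 10, 1670 → Nov 10, 1670: 31 days (October has 31).
Nov 10, 1670 → Dec 10, 1670: 30 days (November has 30).
Dec 10, 1670 → Jan 10, 1671: 31 days (December has 31).
Jan 10, 1671 → Feb 10, 1671: 31 days (January has 31).
Feb 10, 1671 → Mar 10, 1671: 28 days (February has 28).
Mar 10, 1671 → Mar 27, 1671: 17 days.
Total: 6742 days.

6742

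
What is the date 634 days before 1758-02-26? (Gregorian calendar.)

−365 (one year) → Feb 26, 1757 (269 left).
−26 → Jan 31, 1757 (end of Jan, 31 days; 243 left).
−31 → Dec 31, 1756 (end of Dec, 31 days; 212 left).
−31 → Nov 30, 1756 (end of Nov, 30 days; 181 left).
−30 → Oct 31, 1756 (end of Oct, 31 days; 151 left).
−31 → Sep 30, 1756 (end of Sep, 30 days; 120 left).
−30 → Aug 31, 1756 (end of Aug, 31 days; 90 left).
−31 → Jul 31, 1756 (end of Jul, 31 days; 59 left).
−31 → Jun 30, 1756 (end of Jun, 30 days; 28 left).
−28 → Jun 2, 1756.

June 2, 1756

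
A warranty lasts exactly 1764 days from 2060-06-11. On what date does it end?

April 10, 2065

+365 (one year) → Jun 11, 2061 (1399 left).
+365 (one year) → Jun 11, 2062 (1034 left).
+365 (one year) → Jun 11, 2063 (669 left).
+366 (one year; includes Feb 29, 2064) → Jun 11, 2064 (303 left).
Jun has 30 days: +20 → Jul 1, 2064 (283 left).
Jul has 31 days: +31 → Aug 1, 2064 (252 left).
Aug has 31 days: +31 → Sep 1, 2064 (221 left).
Sep has 30 days: +30 → Oct 1, 2064 (191 left).
Oct has 31 days: +31 → Nov 1, 2064 (160 left).
Nov has 30 days: +30 → Dec 1, 2064 (130 left).
Dec has 31 days: +31 → Jan 1, 2065 (99 left).
Jan has 31 days: +31 → Feb 1, 2065 (68 left).
Feb has 28 days: +28 → Mar 1, 2065 (40 left).
Mar has 31 days: +31 → Apr 1, 2065 (9 left).
+9 → Apr 10, 2065.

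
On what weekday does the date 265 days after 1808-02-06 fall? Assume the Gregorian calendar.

First find the weekday of Feb 6, 1808. Doomsday rule: the anchor day for the 1800s is Friday. For year 08: 8÷12 = 0 r 8, and 8÷4 = 2, so 0+8+2 = 10.
Friday + 10 ≡ Monday — that's 1808's doomsday.
In February the doomsday date is Feb 29 (1808 is a leap year (divisible by 4)).
Feb 6 is 23 days before Feb 29; 23 mod 7 = 2, so Monday − 2 = Saturday.
265 mod 7 = 6, so 265 days after a Saturday is Saturday + 6 = Friday.

Friday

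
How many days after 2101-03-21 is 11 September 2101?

174

Mar 21, 2101 → Apr 21, 2101: 31 days (March has 31).
Apr 21, 2101 → May 21, 2101: 30 days (April has 30).
May 21, 2101 → Jun 21, 2101: 31 days (May has 31).
Jun 21, 2101 → Jul 21, 2101: 30 days (June has 30).
Jul 21, 2101 → Aug 21, 2101: 31 days (July has 31).
Aug 21, 2101 → Sep 11, 2101: 21 days.
Total: 174 days.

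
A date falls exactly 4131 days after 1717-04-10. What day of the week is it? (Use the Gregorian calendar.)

Apr 10, 1717 is a Saturday.
4131 mod 7 = 1, so 4131 days after a Saturday is Saturday + 1 = Sunday.

Sunday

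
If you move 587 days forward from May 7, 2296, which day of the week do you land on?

First find the weekday of May 7, 2296. Doomsday rule: the anchor day for the 2200s is Friday. For year 96: 96÷12 = 8 r 0, and 0÷4 = 0, so 8+0+0 = 8.
Friday + 8 ≡ Saturday — that's 2296's doomsday.
In May the doomsday date is May 9.
May 7 is 2 days before May 9; 2 mod 7 = 2, so Saturday − 2 = Thursday.
587 mod 7 = 6, so 587 days after a Thursday is Thursday + 6 = Wednesday.

Wednesday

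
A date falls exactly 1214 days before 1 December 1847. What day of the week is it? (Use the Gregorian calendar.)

Dec 1, 1847 is a Wednesday.
1214 mod 7 = 3, so 1214 days before a Wednesday is Wednesday − 3 = Sunday.

Sunday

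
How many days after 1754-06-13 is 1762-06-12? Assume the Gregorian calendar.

Jun 13, 1754 → Jun 13, 1755: 365 days.
Jun 13, 1755 → Jun 13, 1756: 366 days (Feb 29, 1756 is in that span).
Jun 13, 1756 → Jun 13, 1757: 365 days.
Jun 13, 1757 → Jun 13, 1758: 365 days.
Jun 13, 1758 → Jun 13, 1759: 365 days.
Jun 13, 1759 → Jun 13, 1760: 366 days (Feb 29, 1760 is in that span).
Jun 13, 1760 → Jun 13, 1761: 365 days.
Jun 13, 1761 → Jul 13, 1761: 30 days (June has 30).
Jul 13, 1761 → Aug 13, 1761: 31 days (July has 31).
Aug 13, 1761 → Sep 13, 1761: 31 days (August has 31).
Sep 13, 1761 → Oct 13, 1761: 30 days (September has 30).
Oct 13, 1761 → Nov 13, 1761: 31 days (October has 31).
Nov 13, 1761 → Dec 13, 1761: 30 days (November has 30).
Dec 13, 1761 → Jan 13, 1762: 31 days (December has 31).
Jan 13, 1762 → Feb 13, 1762: 31 days (January has 31).
Feb 13, 1762 → Mar 13, 1762: 28 days (February has 28).
Mar 13, 1762 → Apr 13, 1762: 31 days (March has 31).
Apr 13, 1762 → May 13, 1762: 30 days (April has 30).
May 13, 1762 → Jun 12, 1762: 30 days.
Total: 2921 days.

2921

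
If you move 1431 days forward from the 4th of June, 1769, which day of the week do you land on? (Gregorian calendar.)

Wednesday

First find the weekday of Jun 4, 1769. Doomsday rule: the anchor day for the 1700s is Sunday. For year 69: 69÷12 = 5 r 9, and 9÷4 = 2, so 5+9+2 = 16.
Sunday + 16 ≡ Tuesday — that's 1769's doomsday.
In June the doomsday date is Jun 6.
Jun 4 is 2 days before Jun 6; 2 mod 7 = 2, so Tuesday − 2 = Sunday.
1431 mod 7 = 3, so 1431 days after a Sunday is Sunday + 3 = Wednesday.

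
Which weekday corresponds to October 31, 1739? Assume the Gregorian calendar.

Doomsday rule: the anchor day for the 1700s is Sunday. For year 39: 39÷12 = 3 r 3, and 3÷4 = 0, so 3+3+0 = 6.
Sunday + 6 ≡ Saturday — that's 1739's doomsday.
In October the doomsday date is Oct 10.
Oct 31 is 21 days after Oct 10; 21 mod 7 = 0, so Saturday + 0 = Saturday.

Saturday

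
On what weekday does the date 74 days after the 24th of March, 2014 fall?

First find the weekday of Mar 24, 2014. Doomsday rule: the anchor day for the 2000s is Tuesday. For year 14: 14÷12 = 1 r 2, and 2÷4 = 0, so 1+2+0 = 3.
Tuesday + 3 ≡ Friday — that's 2014's doomsday.
In March the doomsday date is Mar 14.
Mar 24 is 10 days after Mar 14; 10 mod 7 = 3, so Friday + 3 = Monday.
74 mod 7 = 4, so 74 days after a Monday is Monday + 4 = Friday.

Friday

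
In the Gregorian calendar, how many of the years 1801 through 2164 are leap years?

Multiples of 4 in [1801,2164]: 91.
Of those, multiples of 100: 3 (not leap unless ÷400).
Multiples of 400: 1.
Leap years = 91 − 3 + 1 = 89.

89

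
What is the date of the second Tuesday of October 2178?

October 1, 2178 is a Thursday.
The first Tuesday is therefore October 6 (5 days later).
The second Tuesday is 6 + 1×7 = October 13.

October 13, 2178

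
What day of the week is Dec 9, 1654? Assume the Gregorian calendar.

Wednesday

Doomsday rule: the anchor day for the 1600s is Tuesday. For year 54: 54÷12 = 4 r 6, and 6÷4 = 1, so 4+6+1 = 11.
Tuesday + 11 ≡ Saturday — that's 1654's doomsday.
In December the doomsday date is Dec 12.
Dec 9 is 3 days before Dec 12; 3 mod 7 = 3, so Saturday − 3 = Wednesday.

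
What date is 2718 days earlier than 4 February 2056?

−365 (one year) → Feb 4, 2055 (2353 left).
−365 (one year) → Feb 4, 2054 (1988 left).
−365 (one year) → Feb 4, 2053 (1623 left).
−366 (one year; includes Feb 29, 2052) → Feb 4, 2052 (1257 left).
−365 (one year) → Feb 4, 2051 (892 left).
−365 (one year) → Feb 4, 2050 (527 left).
−365 (one year) → Feb 4, 2049 (162 left).
−4 → Jan 31, 2049 (end of Jan, 31 days; 158 left).
−31 → Dec 31, 2048 (end of Dec, 31 days; 127 left).
−31 → Nov 30, 2048 (end of Nov, 30 days; 96 left).
−30 → Oct 31, 2048 (end of Oct, 31 days; 66 left).
−31 → Sep 30, 2048 (end of Sep, 30 days; 35 left).
−30 → Aug 31, 2048 (end of Aug, 31 days; 5 left).
−5 → Aug 26, 2048.

August 26, 2048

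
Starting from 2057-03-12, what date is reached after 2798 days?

November 8, 2064

+365 (one year) → Mar 12, 2058 (2433 left).
+365 (one year) → Mar 12, 2059 (2068 left).
+366 (one year; includes Feb 29, 2060) → Mar 12, 2060 (1702 left).
+365 (one year) → Mar 12, 2061 (1337 left).
+365 (one year) → Mar 12, 2062 (972 left).
+365 (one year) → Mar 12, 2063 (607 left).
+366 (one year; includes Feb 29, 2064) → Mar 12, 2064 (241 left).
Mar has 31 days: +20 → Apr 1, 2064 (221 left).
Apr has 30 days: +30 → May 1, 2064 (191 left).
May has 31 days: +31 → Jun 1, 2064 (160 left).
Jun has 30 days: +30 → Jul 1, 2064 (130 left).
Jul has 31 days: +31 → Aug 1, 2064 (99 left).
Aug has 31 days: +31 → Sep 1, 2064 (68 left).
Sep has 30 days: +30 → Oct 1, 2064 (38 left).
Oct has 31 days: +31 → Nov 1, 2064 (7 left).
+7 → Nov 8, 2064.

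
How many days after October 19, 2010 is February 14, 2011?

118

Oct 19, 2010 → Nov 19, 2010: 31 days (October has 31).
Nov 19, 2010 → Dec 19, 2010: 30 days (November has 30).
Dec 19, 2010 → Jan 19, 2011: 31 days (December has 31).
Jan 19, 2011 → Feb 14, 2011: 26 days.
Total: 118 days.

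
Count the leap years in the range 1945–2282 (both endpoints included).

Multiples of 4 in [1945,2282]: 84.
Of those, multiples of 100: 3 (not leap unless ÷400).
Multiples of 400: 1.
Leap years = 84 − 3 + 1 = 82.

82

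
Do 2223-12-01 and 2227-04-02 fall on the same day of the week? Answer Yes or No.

Yes

From Dec 1, 2223 to Apr 2, 2227 is 1218 days.
1218 mod 7 = 0, so they are the same weekday.
(Dec 1, 2223 is a Monday; Apr 2, 2227 is a Monday.)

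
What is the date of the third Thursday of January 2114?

January 1, 2114 is a Monday.
The first Thursday is therefore January 4 (3 days later).
The third Thursday is 4 + 2×7 = January 18.

January 18, 2114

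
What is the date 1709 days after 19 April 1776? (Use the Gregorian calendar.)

+365 (one year) → Apr 19, 1777 (1344 left).
+365 (one year) → Apr 19, 1778 (979 left).
+365 (one year) → Apr 19, 1779 (614 left).
+366 (one year; includes Feb 29, 1780) → Apr 19, 1780 (248 left).
Apr has 30 days: +12 → May 1, 1780 (236 left).
May has 31 days: +31 → Jun 1, 1780 (205 left).
Jun has 30 days: +30 → Jul 1, 1780 (175 left).
Jul has 31 days: +31 → Aug 1, 1780 (144 left).
Aug has 31 days: +31 → Sep 1, 1780 (113 left).
Sep has 30 days: +30 → Oct 1, 1780 (83 left).
Oct has 31 days: +31 → Nov 1, 1780 (52 left).
Nov has 30 days: +30 → Dec 1, 1780 (22 left).
+22 → Dec 23, 1780.

December 23, 1780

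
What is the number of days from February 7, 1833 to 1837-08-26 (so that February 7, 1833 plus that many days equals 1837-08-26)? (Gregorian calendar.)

Feb 7, 1833 → Feb 7, 1834: 365 days.
Feb 7, 1834 → Feb 7, 1835: 365 days.
Feb 7, 1835 → Feb 7, 1836: 365 days.
Feb 7, 1836 → Feb 7, 1837: 366 days (Feb 29, 1836 is in that span).
Feb 7, 1837 → Mar 7, 1837: 28 days (February has 28).
Mar 7, 1837 → Apr 7, 1837: 31 days (March has 31).
Apr 7, 1837 → May 7, 1837: 30 days (April has 30).
May 7, 1837 → Jun 7, 1837: 31 days (May has 31).
Jun 7, 1837 → Jul 7, 1837: 30 days (June has 30).
Jul 7, 1837 → Aug 7, 1837: 31 days (July has 31).
Aug 7, 1837 → Aug 26, 1837: 19 days.
Total: 1661 days.

1661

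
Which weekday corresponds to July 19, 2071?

Sunday

January 1, 2071 is a Thursday.
Jan 1, 2071 → Feb 1, 2071: 31 days (January has 31).
Feb 1, 2071 → Mar 1, 2071: 28 days (February has 28).
Mar 1, 2071 → Apr 1, 2071: 31 days (March has 31).
Apr 1, 2071 → May 1, 2071: 30 days (April has 30).
May 1, 2071 → Jun 1, 2071: 31 days (May has 31).
Jun 1, 2071 → Jul 1, 2071: 30 days (June has 30).
Jul 1, 2071 → Jul 19, 2071: 18 days.
Total: 199 days.
199 mod 7 = 3, so Thursday + 3 = Sunday.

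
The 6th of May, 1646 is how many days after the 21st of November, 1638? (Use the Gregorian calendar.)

2723

Nov 21, 1638 → Nov 21, 1639: 365 days.
Nov 21, 1639 → Nov 21, 1640: 366 days (Feb 29, 1640 is in that span).
Nov 21, 1640 → Nov 21, 1641: 365 days.
Nov 21, 1641 → Nov 21, 1642: 365 days.
Nov 21, 1642 → Nov 21, 1643: 365 days.
Nov 21, 1643 → Nov 21, 1644: 366 days (Feb 29, 1644 is in that span).
Nov 21, 1644 → Nov 21, 1645: 365 days.
Nov 21, 1645 → Dec 21, 1645: 30 days (November has 30).
Dec 21, 1645 → Jan 21, 1646: 31 days (December has 31).
Jan 21, 1646 → Feb 21, 1646: 31 days (January has 31).
Feb 21, 1646 → Mar 21, 1646: 28 days (February has 28).
Mar 21, 1646 → Apr 21, 1646: 31 days (March has 31).
Apr 21, 1646 → May 6, 1646: 15 days.
Total: 2723 days.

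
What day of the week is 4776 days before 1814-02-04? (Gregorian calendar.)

Wednesday

Feb 4, 1814 is a Friday.
4776 mod 7 = 2, so 4776 days before a Friday is Friday − 2 = Wednesday.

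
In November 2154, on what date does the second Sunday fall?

November 10, 2154

November 1, 2154 is a Friday.
The first Sunday is therefore November 3 (2 days later).
The second Sunday is 3 + 1×7 = November 10.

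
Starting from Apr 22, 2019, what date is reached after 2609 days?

+366 (one year; includes Feb 29, 2020) → Apr 22, 2020 (2243 left).
+365 (one year) → Apr 22, 2021 (1878 left).
+365 (one year) → Apr 22, 2022 (1513 left).
+365 (one year) → Apr 22, 2023 (1148 left).
+366 (one year; includes Feb 29, 2024) → Apr 22, 2024 (782 left).
+365 (one year) → Apr 22, 2025 (417 left).
+365 (one year) → Apr 22, 2026 (52 left).
Apr has 30 days: +9 → May 1, 2026 (43 left).
May has 31 days: +31 → Jun 1, 2026 (12 left).
+12 → Jun 13, 2026.

June 13, 2026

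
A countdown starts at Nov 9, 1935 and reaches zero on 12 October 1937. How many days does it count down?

703

Nov 9, 1935 → Nov 9, 1936: 366 days (Feb 29, 1936 is in that span).
Nov 9, 1936 → Dec 9, 1936: 30 days (November has 30).
Dec 9, 1936 → Jan 9, 1937: 31 days (December has 31).
Jan 9, 1937 → Feb 9, 1937: 31 days (January has 31).
Feb 9, 1937 → Mar 9, 1937: 28 days (February has 28).
Mar 9, 1937 → Apr 9, 1937: 31 days (March has 31).
Apr 9, 1937 → May 9, 1937: 30 days (April has 30).
May 9, 1937 → Jun 9, 1937: 31 days (May has 31).
Jun 9, 1937 → Jul 9, 1937: 30 days (June has 30).
Jul 9, 1937 → Aug 9, 1937: 31 days (July has 31).
Aug 9, 1937 → Sep 9, 1937: 31 days (August has 31).
Sep 9, 1937 → Oct 9, 1937: 30 days (September has 30).
Oct 9, 1937 → Oct 12, 1937: 3 days.
Total: 703 days.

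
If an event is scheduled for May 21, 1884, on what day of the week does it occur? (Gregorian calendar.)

Wednesday

Doomsday rule: the anchor day for the 1800s is Friday. For year 84: 84÷12 = 7 r 0, and 0÷4 = 0, so 7+0+0 = 7.
Friday + 7 ≡ Friday — that's 1884's doomsday.
In May the doomsday date is May 9.
May 21 is 12 days after May 9; 12 mod 7 = 5, so Friday + 5 = Wednesday.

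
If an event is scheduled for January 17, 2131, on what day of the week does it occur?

Wednesday

Doomsday rule: the anchor day for the 2100s is Sunday. For year 31: 31÷12 = 2 r 7, and 7÷4 = 1, so 2+7+1 = 10.
Sunday + 10 ≡ Wednesday — that's 2131's doomsday.
In January the doomsday date is Jan 3 (2131 is not a leap year).
Jan 17 is 14 days after Jan 3; 14 mod 7 = 0, so Wednesday + 0 = Wednesday.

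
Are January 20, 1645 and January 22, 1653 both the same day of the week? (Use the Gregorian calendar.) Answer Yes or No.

From Jan 20, 1645 to Jan 22, 1653 is 2924 days.
2924 mod 7 = 5, so they are different weekdays.
(Jan 20, 1645 is a Friday; Jan 22, 1653 is a Wednesday.)

No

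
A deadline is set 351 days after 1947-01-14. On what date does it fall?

December 31, 1947

Jan has 31 days: +18 → Feb 1, 1947 (333 left).
Feb has 28 days: +28 → Mar 1, 1947 (305 left).
Mar has 31 days: +31 → Apr 1, 1947 (274 left).
Apr has 30 days: +30 → May 1, 1947 (244 left).
May has 31 days: +31 → Jun 1, 1947 (213 left).
Jun has 30 days: +30 → Jul 1, 1947 (183 left).
Jul has 31 days: +31 → Aug 1, 1947 (152 left).
Aug has 31 days: +31 → Sep 1, 1947 (121 left).
Sep has 30 days: +30 → Oct 1, 1947 (91 left).
Oct has 31 days: +31 → Nov 1, 1947 (60 left).
Nov has 30 days: +30 → Dec 1, 1947 (30 left).
+30 → Dec 31, 1947.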